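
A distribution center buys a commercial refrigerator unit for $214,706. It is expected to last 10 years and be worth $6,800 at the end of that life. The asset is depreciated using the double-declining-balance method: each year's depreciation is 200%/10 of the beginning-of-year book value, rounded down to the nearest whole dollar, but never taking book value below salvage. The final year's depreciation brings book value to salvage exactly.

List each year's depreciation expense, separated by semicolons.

$42,941; $34,353; $27,482; $21,986; $17,588; $14,071; $11,257; $9,005; $7,204; $22,019

Depreciable base = $214,706 − $6,800 = $207,906.
Year 1: ⌊$214,706 × 200%/10⌋ = $42,941. Book value $171,765.
Year 2: ⌊$171,765 × 200%/10⌋ = $34,353. Book value $137,412.
Year 3: ⌊$137,412 × 200%/10⌋ = $27,482. Book value $109,930.
Year 4: ⌊$109,930 × 200%/10⌋ = $21,986. Book value $87,944.
Year 5: ⌊$87,944 × 200%/10⌋ = $17,588. Book value $70,356.
Year 6: ⌊$70,356 × 200%/10⌋ = $14,071. Book value $56,285.
Year 7: ⌊$56,285 × 200%/10⌋ = $11,257. Book value $45,028.
Year 8: ⌊$45,028 × 200%/10⌋ = $9,005. Book value $36,023.
Year 9: ⌊$36,023 × 200%/10⌋ = $7,204. Book value $28,819.
Year 10 (final): $28,819 − $6,800 = $22,019. Book value $6,800.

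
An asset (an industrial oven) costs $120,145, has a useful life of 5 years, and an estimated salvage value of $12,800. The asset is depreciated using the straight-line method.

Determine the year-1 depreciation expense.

$21,469

Depreciable base = $120,145 − $12,800 = $107,345.
Annual expense = $107,345 / 5 = $21,469.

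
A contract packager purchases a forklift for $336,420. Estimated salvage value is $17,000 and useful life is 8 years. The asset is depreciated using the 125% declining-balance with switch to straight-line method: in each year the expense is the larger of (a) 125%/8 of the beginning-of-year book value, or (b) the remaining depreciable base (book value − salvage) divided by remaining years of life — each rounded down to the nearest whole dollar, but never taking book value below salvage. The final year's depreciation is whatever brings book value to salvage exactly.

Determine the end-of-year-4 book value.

$165,065

Depreciable base = $336,420 − $17,000 = $319,420.
Year 1: DB = ⌊$336,420 × 125%/8⌋ = $52,565; SL = ⌊$319,420/8⌋ = $39,927 → take DB $52,565. Book value $283,855.
Year 2: DB = ⌊$283,855 × 125%/8⌋ = $44,352; SL = ⌊$266,855/7⌋ = $38,122 → take DB $44,352. Book value $239,503.
Year 3: DB = ⌊$239,503 × 125%/8⌋ = $37,422; SL = ⌊$222,503/6⌋ = $37,083 → take DB $37,422. Book value $202,081.
Year 4: DB = ⌊$202,081 × 125%/8⌋ = $31,575; SL = ⌊$185,081/5⌋ = $37,016 → take SL $37,016. Book value $165,065.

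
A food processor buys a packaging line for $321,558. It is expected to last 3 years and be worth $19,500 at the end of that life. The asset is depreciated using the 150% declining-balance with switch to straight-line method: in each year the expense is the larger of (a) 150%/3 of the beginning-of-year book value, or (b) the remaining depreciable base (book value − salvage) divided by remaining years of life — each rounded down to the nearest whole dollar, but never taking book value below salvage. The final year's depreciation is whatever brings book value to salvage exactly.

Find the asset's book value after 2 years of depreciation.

Depreciable base = $321,558 − $19,500 = $302,058.
Year 1: DB = ⌊$321,558 × 150%/3⌋ = $160,779; SL = ⌊$302,058/3⌋ = $100,686 → take DB $160,779. Book value $160,779.
Year 2: DB = ⌊$160,779 × 150%/3⌋ = $80,389; SL = ⌊$141,279/2⌋ = $70,639 → take DB $80,389. Book value $80,390.

$80,390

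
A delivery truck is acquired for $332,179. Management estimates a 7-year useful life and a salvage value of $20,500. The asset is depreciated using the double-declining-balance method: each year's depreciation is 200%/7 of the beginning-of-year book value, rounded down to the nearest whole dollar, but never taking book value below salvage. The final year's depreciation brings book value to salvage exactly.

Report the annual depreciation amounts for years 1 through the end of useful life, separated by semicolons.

$94,908; $67,791; $48,422; $34,588; $24,705; $17,647; $23,618

Depreciable base = $332,179 − $20,500 = $311,679.
Year 1: ⌊$332,179 × 200%/7⌋ = $94,908. Book value $237,271.
Year 2: ⌊$237,271 × 200%/7⌋ = $67,791. Book value $169,480.
Year 3: ⌊$169,480 × 200%/7⌋ = $48,422. Book value $121,058.
Year 4: ⌊$121,058 × 200%/7⌋ = $34,588. Book value $86,470.
Year 5: ⌊$86,470 × 200%/7⌋ = $24,705. Book value $61,765.
Year 6: ⌊$61,765 × 200%/7⌋ = $17,647. Book value $44,118.
Year 7 (final): $44,118 − $20,500 = $23,618. Book value $20,500.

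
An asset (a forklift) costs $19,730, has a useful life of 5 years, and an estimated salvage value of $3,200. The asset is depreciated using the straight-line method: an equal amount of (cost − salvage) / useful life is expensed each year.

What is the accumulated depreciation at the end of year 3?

Depreciable base = $19,730 − $3,200 = $16,530.
Annual expense = $16,530 / 5 = $3,306.
End of year 1: book value $16,424.
End of year 2: book value $13,118.
End of year 3: book value $9,812.
Accumulated through year 3 = $19,730 − $9,812 = $9,918.

$9,918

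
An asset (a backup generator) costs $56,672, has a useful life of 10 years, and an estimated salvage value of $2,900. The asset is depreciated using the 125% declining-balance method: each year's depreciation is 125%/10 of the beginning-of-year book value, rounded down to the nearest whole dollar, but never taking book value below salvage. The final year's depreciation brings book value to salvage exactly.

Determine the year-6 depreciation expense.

Depreciable base = $56,672 − $2,900 = $53,772.
Year 1: ⌊$56,672 × 125%/10⌋ = $7,084. Book value $49,588.
Year 2: ⌊$49,588 × 125%/10⌋ = $6,198. Book value $43,390.
Year 3: ⌊$43,390 × 125%/10⌋ = $5,423. Book value $37,967.
Year 4: ⌊$37,967 × 125%/10⌋ = $4,745. Book value $33,222.
Year 5: ⌊$33,222 × 125%/10⌋ = $4,152. Book value $29,070.
Year 6: ⌊$29,070 × 125%/10⌋ = $3,633. Book value $25,437.

$3,633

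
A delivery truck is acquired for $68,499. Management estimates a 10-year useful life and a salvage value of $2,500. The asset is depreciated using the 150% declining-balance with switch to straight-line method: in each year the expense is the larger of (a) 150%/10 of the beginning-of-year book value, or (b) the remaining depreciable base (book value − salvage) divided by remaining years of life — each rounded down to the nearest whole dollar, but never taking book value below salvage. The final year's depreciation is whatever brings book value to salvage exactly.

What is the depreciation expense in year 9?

$5,543

Depreciable base = $68,499 − $2,500 = $65,999.
Year 1: DB = ⌊$68,499 × 150%/10⌋ = $10,274; SL = ⌊$65,999/10⌋ = $6,599 → take DB $10,274. Book value $58,225.
Year 2: DB = ⌊$58,225 × 150%/10⌋ = $8,733; SL = ⌊$55,725/9⌋ = $6,191 → take DB $8,733. Book value $49,492.
Year 3: DB = ⌊$49,492 × 150%/10⌋ = $7,423; SL = ⌊$46,992/8⌋ = $5,874 → take DB $7,423. Book value $42,069.
Year 4: DB = ⌊$42,069 × 150%/10⌋ = $6,310; SL = ⌊$39,569/7⌋ = $5,652 → take DB $6,310. Book value $35,759.
Year 5: DB = ⌊$35,759 × 150%/10⌋ = $5,363; SL = ⌊$33,259/6⌋ = $5,543 → take SL $5,543. Book value $30,216.
Year 6: DB = ⌊$30,216 × 150%/10⌋ = $4,532; SL = ⌊$27,716/5⌋ = $5,543 → take SL $5,543. Book value $24,673.
Year 7: DB = ⌊$24,673 × 150%/10⌋ = $3,700; SL = ⌊$22,173/4⌋ = $5,543 → take SL $5,543. Book value $19,130.
Year 8: DB = ⌊$19,130 × 150%/10⌋ = $2,869; SL = ⌊$16,630/3⌋ = $5,543 → take SL $5,543. Book value $13,587.
Year 9: DB = ⌊$13,587 × 150%/10⌋ = $2,038; SL = ⌊$11,087/2⌋ = $5,543 → take SL $5,543. Book value $8,044.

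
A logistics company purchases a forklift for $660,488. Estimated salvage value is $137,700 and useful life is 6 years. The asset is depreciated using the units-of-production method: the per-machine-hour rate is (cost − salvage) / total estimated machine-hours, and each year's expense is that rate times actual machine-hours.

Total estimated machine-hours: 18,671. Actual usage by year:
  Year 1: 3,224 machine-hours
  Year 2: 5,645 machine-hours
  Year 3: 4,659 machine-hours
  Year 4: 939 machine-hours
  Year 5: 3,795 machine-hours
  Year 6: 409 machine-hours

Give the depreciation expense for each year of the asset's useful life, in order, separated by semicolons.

$90,272; $158,060; $130,452; $26,292; $106,260; $11,452

Depreciable base = $660,488 − $137,700 = $522,788.
Rate = $522,788 / 18,671 machine-hours = $28 per machine-hour.
Year 1: 3,224 × $28 = $90,272. Book value $570,216.
Year 2: 5,645 × $28 = $158,060. Book value $412,156.
Year 3: 4,659 × $28 = $130,452. Book value $281,704.
Year 4: 939 × $28 = $26,292. Book value $255,412.
Year 5: 3,795 × $28 = $106,260. Book value $149,152.
Year 6: 409 × $28 = $11,452. Book value $137,700.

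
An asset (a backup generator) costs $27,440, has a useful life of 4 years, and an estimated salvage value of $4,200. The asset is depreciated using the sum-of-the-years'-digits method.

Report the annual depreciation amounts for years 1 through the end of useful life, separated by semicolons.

$9,296; $6,972; $4,648; $2,324

Depreciable base = $27,440 − $4,200 = $23,240.
Sum of the years' digits = 4+3+2+1 = 10.
Year 1: $23,240 × 4/10 = $9,296. Book value $18,144.
Year 2: $23,240 × 3/10 = $6,972. Book value $11,172.
Year 3: $23,240 × 2/10 = $4,648. Book value $6,524.
Year 4: $23,240 × 1/10 = $2,324. Book value $4,200.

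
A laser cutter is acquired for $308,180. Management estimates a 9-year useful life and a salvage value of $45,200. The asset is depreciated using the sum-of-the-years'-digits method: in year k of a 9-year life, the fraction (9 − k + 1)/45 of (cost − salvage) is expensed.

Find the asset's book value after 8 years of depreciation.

Depreciable base = $308,180 − $45,200 = $262,980.
Sum of the years' digits = 9+8+7+6+5+4+3+2+1 = 45.
Year 1: $262,980 × 9/45 = $52,596. Book value $255,584.
Year 2: $262,980 × 8/45 = $46,752. Book value $208,832.
Year 3: $262,980 × 7/45 = $40,908. Book value $167,924.
Year 4: $262,980 × 6/45 = $35,064. Book value $132,860.
Year 5: $262,980 × 5/45 = $29,220. Book value $103,640.
Year 6: $262,980 × 4/45 = $23,376. Book value $80,264.
Year 7: $262,980 × 3/45 = $17,532. Book value $62,732.
Year 8: $262,980 × 2/45 = $11,688. Book value $51,044.

$51,044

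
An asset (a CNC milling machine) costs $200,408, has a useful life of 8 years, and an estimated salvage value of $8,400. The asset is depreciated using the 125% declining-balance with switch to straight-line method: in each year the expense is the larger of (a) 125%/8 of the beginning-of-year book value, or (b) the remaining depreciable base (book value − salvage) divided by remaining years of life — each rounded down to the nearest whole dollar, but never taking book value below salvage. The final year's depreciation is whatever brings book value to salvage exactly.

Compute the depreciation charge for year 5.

$22,379

Depreciable base = $200,408 − $8,400 = $192,008.
Year 1: DB = ⌊$200,408 × 125%/8⌋ = $31,313; SL = ⌊$192,008/8⌋ = $24,001 → take DB $31,313. Book value $169,095.
Year 2: DB = ⌊$169,095 × 125%/8⌋ = $26,421; SL = ⌊$160,695/7⌋ = $22,956 → take DB $26,421. Book value $142,674.
Year 3: DB = ⌊$142,674 × 125%/8⌋ = $22,292; SL = ⌊$134,274/6⌋ = $22,379 → take SL $22,379. Book value $120,295.
Year 4: DB = ⌊$120,295 × 125%/8⌋ = $18,796; SL = ⌊$111,895/5⌋ = $22,379 → take SL $22,379. Book value $97,916.
Year 5: DB = ⌊$97,916 × 125%/8⌋ = $15,299; SL = ⌊$89,516/4⌋ = $22,379 → take SL $22,379. Book value $75,537.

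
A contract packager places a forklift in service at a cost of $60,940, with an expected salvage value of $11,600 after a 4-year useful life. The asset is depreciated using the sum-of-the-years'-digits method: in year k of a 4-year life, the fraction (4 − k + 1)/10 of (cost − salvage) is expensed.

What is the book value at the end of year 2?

Depreciable base = $60,940 − $11,600 = $49,340.
Sum of the years' digits = 4+3+2+1 = 10.
Year 1: $49,340 × 4/10 = $19,736. Book value $41,204.
Year 2: $49,340 × 3/10 = $14,802. Book value $26,402.

$26,402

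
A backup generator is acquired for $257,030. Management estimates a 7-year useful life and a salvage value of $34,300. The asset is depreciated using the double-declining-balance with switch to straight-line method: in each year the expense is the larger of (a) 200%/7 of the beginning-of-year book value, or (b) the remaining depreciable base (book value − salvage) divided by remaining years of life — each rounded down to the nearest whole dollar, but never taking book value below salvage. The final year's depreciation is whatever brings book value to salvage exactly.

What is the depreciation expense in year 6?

$13,492

Depreciable base = $257,030 − $34,300 = $222,730.
Year 1: DB = ⌊$257,030 × 200%/7⌋ = $73,437; SL = ⌊$222,730/7⌋ = $31,818 → take DB $73,437. Book value $183,593.
Year 2: DB = ⌊$183,593 × 200%/7⌋ = $52,455; SL = ⌊$149,293/6⌋ = $24,882 → take DB $52,455. Book value $131,138.
Year 3: DB = ⌊$131,138 × 200%/7⌋ = $37,468; SL = ⌊$96,838/5⌋ = $19,367 → take DB $37,468. Book value $93,670.
Year 4: DB = ⌊$93,670 × 200%/7⌋ = $26,762; SL = ⌊$59,370/4⌋ = $14,842 → take DB $26,762. Book value $66,908.
Year 5: DB = ⌊$66,908 × 200%/7⌋ = $19,116; SL = ⌊$32,608/3⌋ = $10,869 → take DB $19,116. Book value $47,792.
Year 6: DB = ⌊$47,792 × 200%/7⌋ = $13,654; SL = ⌊$13,492/2⌋ = $6,746 → take DB $13,654, capped at $13,492. Book value $34,300.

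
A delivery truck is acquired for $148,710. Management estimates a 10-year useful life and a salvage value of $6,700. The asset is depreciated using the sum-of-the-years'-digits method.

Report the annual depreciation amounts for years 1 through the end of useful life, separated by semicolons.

Depreciable base = $148,710 − $6,700 = $142,010.
Sum of the years' digits = 10+9+8+7+6+5+4+3+2+1 = 55.
Year 1: $142,010 × 10/55 = $25,820. Book value $122,890.
Year 2: $142,010 × 9/55 = $23,238. Book value $99,652.
Year 3: $142,010 × 8/55 = $20,656. Book value $78,996.
Year 4: $142,010 × 7/55 = $18,074. Book value $60,922.
Year 5: $142,010 × 6/55 = $15,492. Book value $45,430.
Year 6: $142,010 × 5/55 = $12,910. Book value $32,520.
Year 7: $142,010 × 4/55 = $10,328. Book value $22,192.
Year 8: $142,010 × 3/55 = $7,746. Book value $14,446.
Year 9: $142,010 × 2/55 = $5,164. Book value $9,282.
Year 10: $142,010 × 1/55 = $2,582. Book value $6,700.

$25,820; $23,238; $20,656; $18,074; $15,492; $12,910; $10,328; $7,746; $5,164; $2,582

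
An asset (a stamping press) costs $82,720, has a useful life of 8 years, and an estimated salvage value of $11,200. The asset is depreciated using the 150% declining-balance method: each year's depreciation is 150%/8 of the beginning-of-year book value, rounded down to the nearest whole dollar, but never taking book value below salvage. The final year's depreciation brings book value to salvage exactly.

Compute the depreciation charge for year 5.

Depreciable base = $82,720 − $11,200 = $71,520.
Year 1: ⌊$82,720 × 150%/8⌋ = $15,510. Book value $67,210.
Year 2: ⌊$67,210 × 150%/8⌋ = $12,601. Book value $54,609.
Year 3: ⌊$54,609 × 150%/8⌋ = $10,239. Book value $44,370.
Year 4: ⌊$44,370 × 150%/8⌋ = $8,319. Book value $36,051.
Year 5: ⌊$36,051 × 150%/8⌋ = $6,759. Book value $29,292.

$6,759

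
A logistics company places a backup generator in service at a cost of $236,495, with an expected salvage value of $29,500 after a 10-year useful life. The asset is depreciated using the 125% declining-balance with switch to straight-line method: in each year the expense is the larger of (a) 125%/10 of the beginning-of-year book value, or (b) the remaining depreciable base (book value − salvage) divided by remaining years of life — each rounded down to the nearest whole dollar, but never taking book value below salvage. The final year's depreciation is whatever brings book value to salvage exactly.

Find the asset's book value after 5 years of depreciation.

$120,443

Depreciable base = $236,495 − $29,500 = $206,995.
Year 1: DB = ⌊$236,495 × 125%/10⌋ = $29,561; SL = ⌊$206,995/10⌋ = $20,699 → take DB $29,561. Book value $206,934.
Year 2: DB = ⌊$206,934 × 125%/10⌋ = $25,866; SL = ⌊$177,434/9⌋ = $19,714 → take DB $25,866. Book value $181,068.
Year 3: DB = ⌊$181,068 × 125%/10⌋ = $22,633; SL = ⌊$151,568/8⌋ = $18,946 → take DB $22,633. Book value $158,435.
Year 4: DB = ⌊$158,435 × 125%/10⌋ = $19,804; SL = ⌊$128,935/7⌋ = $18,419 → take DB $19,804. Book value $138,631.
Year 5: DB = ⌊$138,631 × 125%/10⌋ = $17,328; SL = ⌊$109,131/6⌋ = $18,188 → take SL $18,188. Book value $120,443.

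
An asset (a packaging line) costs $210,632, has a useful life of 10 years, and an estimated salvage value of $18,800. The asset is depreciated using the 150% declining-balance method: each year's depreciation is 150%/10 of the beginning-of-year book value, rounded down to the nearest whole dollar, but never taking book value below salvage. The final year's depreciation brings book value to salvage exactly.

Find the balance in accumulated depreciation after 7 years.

Depreciable base = $210,632 − $18,800 = $191,832.
Year 1: ⌊$210,632 × 150%/10⌋ = $31,594. Book value $179,038.
Year 2: ⌊$179,038 × 150%/10⌋ = $26,855. Book value $152,183.
Year 3: ⌊$152,183 × 150%/10⌋ = $22,827. Book value $129,356.
Year 4: ⌊$129,356 × 150%/10⌋ = $19,403. Book value $109,953.
Year 5: ⌊$109,953 × 150%/10⌋ = $16,492. Book value $93,461.
Year 6: ⌊$93,461 × 150%/10⌋ = $14,019. Book value $79,442.
Year 7: ⌊$79,442 × 150%/10⌋ = $11,916. Book value $67,526.
Accumulated through year 7 = $210,632 − $67,526 = $143,106.

$143,106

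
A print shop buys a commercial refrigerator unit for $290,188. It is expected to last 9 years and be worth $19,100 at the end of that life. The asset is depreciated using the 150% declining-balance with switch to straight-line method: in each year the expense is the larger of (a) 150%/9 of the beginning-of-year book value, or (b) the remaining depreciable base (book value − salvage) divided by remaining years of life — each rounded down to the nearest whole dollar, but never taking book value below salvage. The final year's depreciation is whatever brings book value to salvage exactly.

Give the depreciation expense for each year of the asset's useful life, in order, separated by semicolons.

Depreciable base = $290,188 − $19,100 = $271,088.
Year 1: DB = ⌊$290,188 × 150%/9⌋ = $48,364; SL = ⌊$271,088/9⌋ = $30,120 → take DB $48,364. Book value $241,824.
Year 2: DB = ⌊$241,824 × 150%/9⌋ = $40,304; SL = ⌊$222,724/8⌋ = $27,840 → take DB $40,304. Book value $201,520.
Year 3: DB = ⌊$201,520 × 150%/9⌋ = $33,586; SL = ⌊$182,420/7⌋ = $26,060 → take DB $33,586. Book value $167,934.
Year 4: DB = ⌊$167,934 × 150%/9⌋ = $27,989; SL = ⌊$148,834/6⌋ = $24,805 → take DB $27,989. Book value $139,945.
Year 5: DB = ⌊$139,945 × 150%/9⌋ = $23,324; SL = ⌊$120,845/5⌋ = $24,169 → take SL $24,169. Book value $115,776.
Year 6: DB = ⌊$115,776 × 150%/9⌋ = $19,296; SL = ⌊$96,676/4⌋ = $24,169 → take SL $24,169. Book value $91,607.
Year 7: DB = ⌊$91,607 × 150%/9⌋ = $15,267; SL = ⌊$72,507/3⌋ = $24,169 → take SL $24,169. Book value $67,438.
Year 8: DB = ⌊$67,438 × 150%/9⌋ = $11,239; SL = ⌊$48,338/2⌋ = $24,169 → take SL $24,169. Book value $43,269.
Year 9 (final): $43,269 − $19,100 = $24,169. Book value $19,100.

$48,364; $40,304; $33,586; $27,989; $24,169; $24,169; $24,169; $24,169; $24,169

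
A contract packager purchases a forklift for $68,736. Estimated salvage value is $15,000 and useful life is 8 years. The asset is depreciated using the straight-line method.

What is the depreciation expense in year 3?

$6,717

Depreciable base = $68,736 − $15,000 = $53,736.
Annual expense = $53,736 / 8 = $6,717.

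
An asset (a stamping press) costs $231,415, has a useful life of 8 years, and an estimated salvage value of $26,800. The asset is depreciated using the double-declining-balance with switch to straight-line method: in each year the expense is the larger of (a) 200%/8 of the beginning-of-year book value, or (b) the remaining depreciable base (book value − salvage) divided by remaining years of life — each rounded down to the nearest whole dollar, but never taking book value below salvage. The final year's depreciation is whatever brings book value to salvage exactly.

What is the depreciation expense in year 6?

$13,729

Depreciable base = $231,415 − $26,800 = $204,615.
Year 1: DB = ⌊$231,415 × 200%/8⌋ = $57,853; SL = ⌊$204,615/8⌋ = $25,576 → take DB $57,853. Book value $173,562.
Year 2: DB = ⌊$173,562 × 200%/8⌋ = $43,390; SL = ⌊$146,762/7⌋ = $20,966 → take DB $43,390. Book value $130,172.
Year 3: DB = ⌊$130,172 × 200%/8⌋ = $32,543; SL = ⌊$103,372/6⌋ = $17,228 → take DB $32,543. Book value $97,629.
Year 4: DB = ⌊$97,629 × 200%/8⌋ = $24,407; SL = ⌊$70,829/5⌋ = $14,165 → take DB $24,407. Book value $73,222.
Year 5: DB = ⌊$73,222 × 200%/8⌋ = $18,305; SL = ⌊$46,422/4⌋ = $11,605 → take DB $18,305. Book value $54,917.
Year 6: DB = ⌊$54,917 × 200%/8⌋ = $13,729; SL = ⌊$28,117/3⌋ = $9,372 → take DB $13,729. Book value $41,188.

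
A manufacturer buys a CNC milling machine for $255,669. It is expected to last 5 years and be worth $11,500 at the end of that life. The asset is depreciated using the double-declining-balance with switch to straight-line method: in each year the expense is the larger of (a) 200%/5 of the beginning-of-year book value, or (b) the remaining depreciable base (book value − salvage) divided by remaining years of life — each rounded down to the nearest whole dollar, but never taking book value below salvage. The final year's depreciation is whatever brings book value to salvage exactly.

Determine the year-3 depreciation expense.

$36,816

Depreciable base = $255,669 − $11,500 = $244,169.
Year 1: DB = ⌊$255,669 × 200%/5⌋ = $102,267; SL = ⌊$244,169/5⌋ = $48,833 → take DB $102,267. Book value $153,402.
Year 2: DB = ⌊$153,402 × 200%/5⌋ = $61,360; SL = ⌊$141,902/4⌋ = $35,475 → take DB $61,360. Book value $92,042.
Year 3: DB = ⌊$92,042 × 200%/5⌋ = $36,816; SL = ⌊$80,542/3⌋ = $26,847 → take DB $36,816. Book value $55,226.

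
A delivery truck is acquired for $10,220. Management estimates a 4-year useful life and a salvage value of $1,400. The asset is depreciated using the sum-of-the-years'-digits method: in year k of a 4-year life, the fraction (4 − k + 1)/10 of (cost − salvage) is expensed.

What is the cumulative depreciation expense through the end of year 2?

$6,174

Depreciable base = $10,220 − $1,400 = $8,820.
Sum of the years' digits = 4+3+2+1 = 10.
Year 1: $8,820 × 4/10 = $3,528. Book value $6,692.
Year 2: $8,820 × 3/10 = $2,646. Book value $4,046.
Accumulated through year 2 = $10,220 − $4,046 = $6,174.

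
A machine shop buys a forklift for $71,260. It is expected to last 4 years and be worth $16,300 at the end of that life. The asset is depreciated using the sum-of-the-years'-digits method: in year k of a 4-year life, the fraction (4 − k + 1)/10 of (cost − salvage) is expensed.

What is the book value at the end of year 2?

$32,788

Depreciable base = $71,260 − $16,300 = $54,960.
Sum of the years' digits = 4+3+2+1 = 10.
Year 1: $54,960 × 4/10 = $21,984. Book value $49,276.
Year 2: $54,960 × 3/10 = $16,488. Book value $32,788.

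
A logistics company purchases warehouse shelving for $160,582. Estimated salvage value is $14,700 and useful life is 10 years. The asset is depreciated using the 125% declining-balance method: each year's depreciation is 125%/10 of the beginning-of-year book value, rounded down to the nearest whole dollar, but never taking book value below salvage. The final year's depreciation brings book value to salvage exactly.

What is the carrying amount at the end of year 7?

$63,063

Depreciable base = $160,582 − $14,700 = $145,882.
Year 1: ⌊$160,582 × 125%/10⌋ = $20,072. Book value $140,510.
Year 2: ⌊$140,510 × 125%/10⌋ = $17,563. Book value $122,947.
Year 3: ⌊$122,947 × 125%/10⌋ = $15,368. Book value $107,579.
Year 4: ⌊$107,579 × 125%/10⌋ = $13,447. Book value $94,132.
Year 5: ⌊$94,132 × 125%/10⌋ = $11,766. Book value $82,366.
Year 6: ⌊$82,366 × 125%/10⌋ = $10,295. Book value $72,071.
Year 7: ⌊$72,071 × 125%/10⌋ = $9,008. Book value $63,063.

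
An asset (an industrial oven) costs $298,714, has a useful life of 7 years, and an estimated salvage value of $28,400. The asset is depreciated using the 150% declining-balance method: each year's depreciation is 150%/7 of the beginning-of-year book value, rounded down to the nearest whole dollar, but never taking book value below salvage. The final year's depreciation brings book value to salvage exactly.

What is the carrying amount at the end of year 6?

$70,284

Depreciable base = $298,714 − $28,400 = $270,314.
Year 1: ⌊$298,714 × 150%/7⌋ = $64,010. Book value $234,704.
Year 2: ⌊$234,704 × 150%/7⌋ = $50,293. Book value $184,411.
Year 3: ⌊$184,411 × 150%/7⌋ = $39,516. Book value $144,895.
Year 4: ⌊$144,895 × 150%/7⌋ = $31,048. Book value $113,847.
Year 5: ⌊$113,847 × 150%/7⌋ = $24,395. Book value $89,452.
Year 6: ⌊$89,452 × 150%/7⌋ = $19,168. Book value $70,284.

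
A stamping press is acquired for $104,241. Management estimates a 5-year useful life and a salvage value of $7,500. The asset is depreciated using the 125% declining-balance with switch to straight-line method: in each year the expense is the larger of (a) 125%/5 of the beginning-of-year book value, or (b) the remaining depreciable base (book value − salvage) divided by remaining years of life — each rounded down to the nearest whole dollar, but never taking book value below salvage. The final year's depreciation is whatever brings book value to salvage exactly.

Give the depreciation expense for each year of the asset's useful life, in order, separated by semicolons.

Depreciable base = $104,241 − $7,500 = $96,741.
Year 1: DB = ⌊$104,241 × 125%/5⌋ = $26,060; SL = ⌊$96,741/5⌋ = $19,348 → take DB $26,060. Book value $78,181.
Year 2: DB = ⌊$78,181 × 125%/5⌋ = $19,545; SL = ⌊$70,681/4⌋ = $17,670 → take DB $19,545. Book value $58,636.
Year 3: DB = ⌊$58,636 × 125%/5⌋ = $14,659; SL = ⌊$51,136/3⌋ = $17,045 → take SL $17,045. Book value $41,591.
Year 4: DB = ⌊$41,591 × 125%/5⌋ = $10,397; SL = ⌊$34,091/2⌋ = $17,045 → take SL $17,045. Book value $24,546.
Year 5 (final): $24,546 − $7,500 = $17,046. Book value $7,500.

$26,060; $19,545; $17,045; $17,045; $17,046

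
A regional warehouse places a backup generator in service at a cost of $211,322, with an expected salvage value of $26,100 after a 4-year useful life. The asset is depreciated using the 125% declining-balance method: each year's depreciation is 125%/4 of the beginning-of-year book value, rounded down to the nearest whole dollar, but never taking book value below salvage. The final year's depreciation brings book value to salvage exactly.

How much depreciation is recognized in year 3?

Depreciable base = $211,322 − $26,100 = $185,222.
Year 1: ⌊$211,322 × 125%/4⌋ = $66,038. Book value $145,284.
Year 2: ⌊$145,284 × 125%/4⌋ = $45,401. Book value $99,883.
Year 3: ⌊$99,883 × 125%/4⌋ = $31,213. Book value $68,670.

$31,213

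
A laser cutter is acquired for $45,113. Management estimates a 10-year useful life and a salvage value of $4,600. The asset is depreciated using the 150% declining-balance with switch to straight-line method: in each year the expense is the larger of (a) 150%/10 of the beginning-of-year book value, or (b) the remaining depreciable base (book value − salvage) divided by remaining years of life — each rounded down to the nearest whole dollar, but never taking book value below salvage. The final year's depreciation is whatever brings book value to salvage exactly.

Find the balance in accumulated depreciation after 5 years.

Depreciable base = $45,113 − $4,600 = $40,513.
Year 1: DB = ⌊$45,113 × 150%/10⌋ = $6,766; SL = ⌊$40,513/10⌋ = $4,051 → take DB $6,766. Book value $38,347.
Year 2: DB = ⌊$38,347 × 150%/10⌋ = $5,752; SL = ⌊$33,747/9⌋ = $3,749 → take DB $5,752. Book value $32,595.
Year 3: DB = ⌊$32,595 × 150%/10⌋ = $4,889; SL = ⌊$27,995/8⌋ = $3,499 → take DB $4,889. Book value $27,706.
Year 4: DB = ⌊$27,706 × 150%/10⌋ = $4,155; SL = ⌊$23,106/7⌋ = $3,300 → take DB $4,155. Book value $23,551.
Year 5: DB = ⌊$23,551 × 150%/10⌋ = $3,532; SL = ⌊$18,951/6⌋ = $3,158 → take DB $3,532. Book value $20,019.
Accumulated through year 5 = $45,113 − $20,019 = $25,094.

$25,094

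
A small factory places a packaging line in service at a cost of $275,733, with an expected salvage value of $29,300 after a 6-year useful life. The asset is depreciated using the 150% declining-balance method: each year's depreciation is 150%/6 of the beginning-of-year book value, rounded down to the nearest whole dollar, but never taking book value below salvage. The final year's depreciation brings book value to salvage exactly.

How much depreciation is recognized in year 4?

$29,081

Depreciable base = $275,733 − $29,300 = $246,433.
Year 1: ⌊$275,733 × 150%/6⌋ = $68,933. Book value $206,800.
Year 2: ⌊$206,800 × 150%/6⌋ = $51,700. Book value $155,100.
Year 3: ⌊$155,100 × 150%/6⌋ = $38,775. Book value $116,325.
Year 4: ⌊$116,325 × 150%/6⌋ = $29,081. Book value $87,244.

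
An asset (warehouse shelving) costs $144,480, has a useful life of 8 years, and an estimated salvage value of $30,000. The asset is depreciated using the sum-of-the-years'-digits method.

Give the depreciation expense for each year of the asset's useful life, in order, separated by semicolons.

$25,440; $22,260; $19,080; $15,900; $12,720; $9,540; $6,360; $3,180

Depreciable base = $144,480 − $30,000 = $114,480.
Sum of the years' digits = 8+7+6+5+4+3+2+1 = 36.
Year 1: $114,480 × 8/36 = $25,440. Book value $119,040.
Year 2: $114,480 × 7/36 = $22,260. Book value $96,780.
Year 3: $114,480 × 6/36 = $19,080. Book value $77,700.
Year 4: $114,480 × 5/36 = $15,900. Book value $61,800.
Year 5: $114,480 × 4/36 = $12,720. Book value $49,080.
Year 6: $114,480 × 3/36 = $9,540. Book value $39,540.
Year 7: $114,480 × 2/36 = $6,360. Book value $33,180.
Year 8: $114,480 × 1/36 = $3,180. Book value $30,000.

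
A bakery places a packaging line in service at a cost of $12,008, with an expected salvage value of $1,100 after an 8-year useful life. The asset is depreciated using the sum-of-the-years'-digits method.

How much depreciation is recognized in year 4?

Depreciable base = $12,008 − $1,100 = $10,908.
Sum of the years' digits = 8+7+6+5+4+3+2+1 = 36.
Year 1: $10,908 × 8/36 = $2,424. Book value $9,584.
Year 2: $10,908 × 7/36 = $2,121. Book value $7,463.
Year 3: $10,908 × 6/36 = $1,818. Book value $5,645.
Year 4: $10,908 × 5/36 = $1,515. Book value $4,130.

$1,515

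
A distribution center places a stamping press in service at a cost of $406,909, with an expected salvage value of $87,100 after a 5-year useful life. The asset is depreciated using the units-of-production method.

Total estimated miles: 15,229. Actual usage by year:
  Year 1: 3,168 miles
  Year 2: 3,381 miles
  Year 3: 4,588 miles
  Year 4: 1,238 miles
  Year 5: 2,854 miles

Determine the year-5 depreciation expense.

Depreciable base = $406,909 − $87,100 = $319,809.
Rate = $319,809 / 15,229 miles = $21 per mile.
Year 1: 3,168 × $21 = $66,528. Book value $340,381.
Year 2: 3,381 × $21 = $71,001. Book value $269,380.
Year 3: 4,588 × $21 = $96,348. Book value $173,032.
Year 4: 1,238 × $21 = $25,998. Book value $147,034.
Year 5: 2,854 × $21 = $59,934. Book value $87,100.

$59,934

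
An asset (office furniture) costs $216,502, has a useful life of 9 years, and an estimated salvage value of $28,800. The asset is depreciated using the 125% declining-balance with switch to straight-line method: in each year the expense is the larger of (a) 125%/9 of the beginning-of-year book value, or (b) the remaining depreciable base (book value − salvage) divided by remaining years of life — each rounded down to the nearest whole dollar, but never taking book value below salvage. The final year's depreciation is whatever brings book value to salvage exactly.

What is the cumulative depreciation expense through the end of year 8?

Depreciable base = $216,502 − $28,800 = $187,702.
Year 1: DB = ⌊$216,502 × 125%/9⌋ = $30,069; SL = ⌊$187,702/9⌋ = $20,855 → take DB $30,069. Book value $186,433.
Year 2: DB = ⌊$186,433 × 125%/9⌋ = $25,893; SL = ⌊$157,633/8⌋ = $19,704 → take DB $25,893. Book value $160,540.
Year 3: DB = ⌊$160,540 × 125%/9⌋ = $22,297; SL = ⌊$131,740/7⌋ = $18,820 → take DB $22,297. Book value $138,243.
Year 4: DB = ⌊$138,243 × 125%/9⌋ = $19,200; SL = ⌊$109,443/6⌋ = $18,240 → take DB $19,200. Book value $119,043.
Year 5: DB = ⌊$119,043 × 125%/9⌋ = $16,533; SL = ⌊$90,243/5⌋ = $18,048 → take SL $18,048. Book value $100,995.
Year 6: DB = ⌊$100,995 × 125%/9⌋ = $14,027; SL = ⌊$72,195/4⌋ = $18,048 → take SL $18,048. Book value $82,947.
Year 7: DB = ⌊$82,947 × 125%/9⌋ = $11,520; SL = ⌊$54,147/3⌋ = $18,049 → take SL $18,049. Book value $64,898.
Year 8: DB = ⌊$64,898 × 125%/9⌋ = $9,013; SL = ⌊$36,098/2⌋ = $18,049 → take SL $18,049. Book value $46,849.
Accumulated through year 8 = $216,502 − $46,849 = $169,653.

$169,653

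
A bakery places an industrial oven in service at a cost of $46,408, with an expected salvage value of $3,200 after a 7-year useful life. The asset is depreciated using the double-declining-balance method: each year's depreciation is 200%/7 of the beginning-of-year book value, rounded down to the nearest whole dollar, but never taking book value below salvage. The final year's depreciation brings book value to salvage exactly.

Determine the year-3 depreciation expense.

$6,765

Depreciable base = $46,408 − $3,200 = $43,208.
Year 1: ⌊$46,408 × 200%/7⌋ = $13,259. Book value $33,149.
Year 2: ⌊$33,149 × 200%/7⌋ = $9,471. Book value $23,678.
Year 3: ⌊$23,678 × 200%/7⌋ = $6,765. Book value $16,913.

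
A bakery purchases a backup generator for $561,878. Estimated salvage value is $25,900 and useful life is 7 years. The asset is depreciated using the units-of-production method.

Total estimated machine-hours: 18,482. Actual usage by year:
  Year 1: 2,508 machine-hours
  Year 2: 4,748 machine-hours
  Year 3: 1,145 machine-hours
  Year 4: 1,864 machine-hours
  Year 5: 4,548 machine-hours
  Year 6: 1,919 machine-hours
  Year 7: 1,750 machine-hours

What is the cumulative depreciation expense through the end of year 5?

Depreciable base = $561,878 − $25,900 = $535,978.
Rate = $535,978 / 18,482 machine-hours = $29 per machine-hour.
Year 1: 2,508 × $29 = $72,732. Book value $489,146.
Year 2: 4,748 × $29 = $137,692. Book value $351,454.
Year 3: 1,145 × $29 = $33,205. Book value $318,249.
Year 4: 1,864 × $29 = $54,056. Book value $264,193.
Year 5: 4,548 × $29 = $131,892. Book value $132,301.
Accumulated through year 5 = $561,878 − $132,301 = $429,577.

$429,577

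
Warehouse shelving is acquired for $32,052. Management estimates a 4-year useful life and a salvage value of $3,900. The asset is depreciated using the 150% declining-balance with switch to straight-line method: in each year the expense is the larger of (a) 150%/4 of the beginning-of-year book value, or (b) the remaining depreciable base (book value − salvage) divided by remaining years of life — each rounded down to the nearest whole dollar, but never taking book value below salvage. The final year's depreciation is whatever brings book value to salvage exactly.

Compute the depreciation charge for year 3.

$4,695

Depreciable base = $32,052 − $3,900 = $28,152.
Year 1: DB = ⌊$32,052 × 150%/4⌋ = $12,019; SL = ⌊$28,152/4⌋ = $7,038 → take DB $12,019. Book value $20,033.
Year 2: DB = ⌊$20,033 × 150%/4⌋ = $7,512; SL = ⌊$16,133/3⌋ = $5,377 → take DB $7,512. Book value $12,521.
Year 3: DB = ⌊$12,521 × 150%/4⌋ = $4,695; SL = ⌊$8,621/2⌋ = $4,310 → take DB $4,695. Book value $7,826.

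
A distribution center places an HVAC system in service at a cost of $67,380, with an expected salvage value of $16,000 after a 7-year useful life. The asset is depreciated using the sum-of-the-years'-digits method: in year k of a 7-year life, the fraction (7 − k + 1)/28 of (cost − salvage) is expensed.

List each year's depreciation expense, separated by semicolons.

$12,845; $11,010; $9,175; $7,340; $5,505; $3,670; $1,835

Depreciable base = $67,380 − $16,000 = $51,380.
Sum of the years' digits = 7+6+5+4+3+2+1 = 28.
Year 1: $51,380 × 7/28 = $12,845. Book value $54,535.
Year 2: $51,380 × 6/28 = $11,010. Book value $43,525.
Year 3: $51,380 × 5/28 = $9,175. Book value $34,350.
Year 4: $51,380 × 4/28 = $7,340. Book value $27,010.
Year 5: $51,380 × 3/28 = $5,505. Book value $21,505.
Year 6: $51,380 × 2/28 = $3,670. Book value $17,835.
Year 7: $51,380 × 1/28 = $1,835. Book value $16,000.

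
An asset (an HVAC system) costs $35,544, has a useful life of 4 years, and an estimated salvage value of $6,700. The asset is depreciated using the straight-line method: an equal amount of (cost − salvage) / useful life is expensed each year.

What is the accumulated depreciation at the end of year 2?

Depreciable base = $35,544 − $6,700 = $28,844.
Annual expense = $28,844 / 4 = $7,211.
End of year 1: book value $28,333.
End of year 2: book value $21,122.
Accumulated through year 2 = $35,544 − $21,122 = $14,422.

$14,422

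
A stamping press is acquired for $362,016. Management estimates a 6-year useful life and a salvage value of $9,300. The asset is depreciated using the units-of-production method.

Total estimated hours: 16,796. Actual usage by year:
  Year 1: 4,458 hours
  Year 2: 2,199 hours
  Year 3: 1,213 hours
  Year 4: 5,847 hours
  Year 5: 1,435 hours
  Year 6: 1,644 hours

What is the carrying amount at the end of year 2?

Depreciable base = $362,016 − $9,300 = $352,716.
Rate = $352,716 / 16,796 hours = $21 per hour.
Year 1: 4,458 × $21 = $93,618. Book value $268,398.
Year 2: 2,199 × $21 = $46,179. Book value $222,219.

$222,219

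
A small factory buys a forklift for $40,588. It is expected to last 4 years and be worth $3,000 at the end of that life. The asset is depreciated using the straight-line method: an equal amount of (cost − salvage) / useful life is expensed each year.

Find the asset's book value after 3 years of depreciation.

$12,397

Depreciable base = $40,588 − $3,000 = $37,588.
Annual expense = $37,588 / 4 = $9,397.
End of year 1: book value $31,191.
End of year 2: book value $21,794.
End of year 3: book value $12,397.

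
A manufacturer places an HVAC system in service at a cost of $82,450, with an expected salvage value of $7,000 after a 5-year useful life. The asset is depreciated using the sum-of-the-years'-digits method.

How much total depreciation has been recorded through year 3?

Depreciable base = $82,450 − $7,000 = $75,450.
Sum of the years' digits = 5+4+3+2+1 = 15.
Year 1: $75,450 × 5/15 = $25,150. Book value $57,300.
Year 2: $75,450 × 4/15 = $20,120. Book value $37,180.
Year 3: $75,450 × 3/15 = $15,090. Book value $22,090.
Accumulated through year 3 = $82,450 − $22,090 = $60,360.

$60,360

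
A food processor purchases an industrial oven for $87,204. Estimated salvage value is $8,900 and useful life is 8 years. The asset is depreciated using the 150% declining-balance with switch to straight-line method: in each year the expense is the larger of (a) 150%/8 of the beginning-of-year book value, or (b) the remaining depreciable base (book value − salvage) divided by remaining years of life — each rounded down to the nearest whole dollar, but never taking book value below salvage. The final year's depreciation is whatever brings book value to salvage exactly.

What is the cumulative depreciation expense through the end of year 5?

$56,475

Depreciable base = $87,204 − $8,900 = $78,304.
Year 1: DB = ⌊$87,204 × 150%/8⌋ = $16,350; SL = ⌊$78,304/8⌋ = $9,788 → take DB $16,350. Book value $70,854.
Year 2: DB = ⌊$70,854 × 150%/8⌋ = $13,285; SL = ⌊$61,954/7⌋ = $8,850 → take DB $13,285. Book value $57,569.
Year 3: DB = ⌊$57,569 × 150%/8⌋ = $10,794; SL = ⌊$48,669/6⌋ = $8,111 → take DB $10,794. Book value $46,775.
Year 4: DB = ⌊$46,775 × 150%/8⌋ = $8,770; SL = ⌊$37,875/5⌋ = $7,575 → take DB $8,770. Book value $38,005.
Year 5: DB = ⌊$38,005 × 150%/8⌋ = $7,125; SL = ⌊$29,105/4⌋ = $7,276 → take SL $7,276. Book value $30,729.
Accumulated through year 5 = $87,204 − $30,729 = $56,475.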